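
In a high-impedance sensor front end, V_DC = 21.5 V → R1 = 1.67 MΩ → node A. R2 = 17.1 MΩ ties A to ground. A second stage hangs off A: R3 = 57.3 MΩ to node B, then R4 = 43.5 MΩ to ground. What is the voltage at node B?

V_B ≈ 8.33 V

Node A sees R2 in parallel with the series input of stage 2, R3 + R4 = 100.8 MΩ.
Effective lower resistance at A: R2 ‖ 100.8 = 14.62 MΩ.
V_A = 21.5 × 14.62/(1.67 + 14.62) = 19.30 V.
Stage 2 is unloaded, so V_B = V_A · R4/(R3+R4) = 19.30 × 43.5/100.8 = 8.327 V.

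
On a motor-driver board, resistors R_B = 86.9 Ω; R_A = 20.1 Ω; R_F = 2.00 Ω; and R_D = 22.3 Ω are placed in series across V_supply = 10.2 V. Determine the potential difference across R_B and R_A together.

V ≈ 8.31 V

Total series resistance ΣR = 86.9 + 20.1 + 2.00 + 22.3 = 131.3 Ω.
R_{R_B..R_A} = 86.9 + 20.1 = 107.0 Ω.
Voltage divider: V = V_supply · (107.0 / 131.3) = 10.2 × 0.8149 = 8.312 V.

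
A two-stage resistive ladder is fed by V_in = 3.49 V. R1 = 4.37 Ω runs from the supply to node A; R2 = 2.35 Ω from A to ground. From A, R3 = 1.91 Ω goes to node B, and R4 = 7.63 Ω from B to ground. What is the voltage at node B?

V_B ≈ 0.841 V

The second stage (R3 + R4 = 9.540 Ω) loads node A in parallel with R2.
R2 ‖ (R3+R4) = 1.886 Ω.
V_A = 3.49 × 1.886/(4.37 + 1.886) = 1.052 V.
V_B = V_A × 0.7998 = 0.8413 V.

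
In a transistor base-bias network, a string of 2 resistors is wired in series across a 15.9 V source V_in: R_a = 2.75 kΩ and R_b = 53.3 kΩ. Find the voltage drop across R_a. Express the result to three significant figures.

ΣR = 2.75 + 53.3 = 56.05 kΩ.
By the voltage-divider rule, V = 15.9 × 2.750/56.05 = 0.7801 V.

V ≈ 0.780 V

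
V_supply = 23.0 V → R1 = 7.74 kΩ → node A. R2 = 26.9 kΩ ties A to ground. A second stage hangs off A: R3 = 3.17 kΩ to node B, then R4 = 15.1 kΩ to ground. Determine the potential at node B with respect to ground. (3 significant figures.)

The second stage (R3 + R4 = 18.27 kΩ) loads node A in parallel with R2.
Effective lower resistance at A: R2 ‖ 18.27 = 10.88 kΩ.
So V_A = 23.0 × 0.5843 = 13.44 V.
Then the unloaded second divider: V_B = V_A × R4/(R3+R4) = 13.44 × 0.8265 = 11.11 V.

V_B ≈ 11.1 V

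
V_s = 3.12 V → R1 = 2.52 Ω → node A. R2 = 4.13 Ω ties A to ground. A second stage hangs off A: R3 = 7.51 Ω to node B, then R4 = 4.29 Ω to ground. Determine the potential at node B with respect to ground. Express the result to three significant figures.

Node A sees R2 in parallel with the series input of stage 2, R3 + R4 = 11.80 Ω.
R2 ‖ (R3+R4) = 3.059 Ω.
So V_A = 3.12 × 0.5483 = 1.711 V.
Then the unloaded second divider: V_B = V_A × R4/(R3+R4) = 1.711 × 0.3636 = 0.6220 V.

V_B ≈ 0.622 V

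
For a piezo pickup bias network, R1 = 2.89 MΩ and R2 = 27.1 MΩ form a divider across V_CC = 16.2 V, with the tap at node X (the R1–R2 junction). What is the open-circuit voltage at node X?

V_th is the unloaded tap voltage: V_CC · R2/(R1+R2) = 16.2 × 0.9036 = 14.64 V.

V_th ≈ 14.6 V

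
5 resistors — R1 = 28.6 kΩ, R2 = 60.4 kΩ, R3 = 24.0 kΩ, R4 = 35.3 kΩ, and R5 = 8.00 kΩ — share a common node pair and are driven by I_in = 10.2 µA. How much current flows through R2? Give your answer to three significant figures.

I ≈ 0.685 µA

ΣG = 1/28.6 + 1/60.4 + 1/24.0 + 1/35.3 + 1/8.00 = 0.2465.
By the current-divider rule, I = I_in · G_k/ΣG = 10.2 × 0.06716 = 0.6850 µA.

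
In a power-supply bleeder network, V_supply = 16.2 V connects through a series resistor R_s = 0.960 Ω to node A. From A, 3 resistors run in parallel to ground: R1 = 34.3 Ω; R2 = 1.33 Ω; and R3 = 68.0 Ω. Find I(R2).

I ≈ 6.91 A

Equivalent of the parallel group: R_p = 1.257 Ω.
V_A = 16.2 × 1.257/2.217 = 9.184 V.
Branch current I = V_A/R2 = 9.184/1.33 = 6.905 A.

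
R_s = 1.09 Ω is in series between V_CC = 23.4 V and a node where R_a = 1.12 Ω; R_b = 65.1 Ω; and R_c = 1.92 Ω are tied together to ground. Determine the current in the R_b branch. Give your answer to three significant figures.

Combine the parallel branches: R_p = (1/1.12 + 1/65.1 + 1/1.92)⁻¹ = 0.6998 Ω.
Node voltage V_A = V_CC · R_p/(R_s + R_p) = 23.4 × 0.3910 = 9.149 V.
I(R_b) = V_A / R_b = 9.149/65.1 = 0.1405 A.
(Check via current divider: I_total = 13.07 A; share G_k/ΣG = 0.01075 → same result.)

I ≈ 0.141 A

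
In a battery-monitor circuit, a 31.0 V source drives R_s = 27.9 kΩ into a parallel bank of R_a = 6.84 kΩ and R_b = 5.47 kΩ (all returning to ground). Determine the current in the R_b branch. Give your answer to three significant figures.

I ≈ 0.557 mA

Combine the parallel branches: R_p = (1/6.84 + 1/5.47)⁻¹ = 3.039 kΩ.
V_A = 31.0 × 3.039/30.94 = 3.045 V.
I(R_b) = V_A / R_b = 3.045/5.47 = 0.5567 mA.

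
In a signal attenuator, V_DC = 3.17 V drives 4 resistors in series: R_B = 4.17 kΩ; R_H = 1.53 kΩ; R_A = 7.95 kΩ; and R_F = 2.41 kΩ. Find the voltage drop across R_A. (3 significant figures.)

Total series resistance ΣR = 4.17 + 1.53 + 7.95 + 2.41 = 16.06 kΩ.
By the voltage-divider rule, V = 3.17 × 7.950/16.06 = 1.569 V.

V ≈ 1.57 V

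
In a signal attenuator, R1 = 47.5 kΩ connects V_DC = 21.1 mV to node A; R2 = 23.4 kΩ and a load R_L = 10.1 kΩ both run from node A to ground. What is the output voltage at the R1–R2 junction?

V_out ≈ 2.73 mV

R2 ‖ R_L = (23.4 × 10.1)/(23.4 + 10.1) = 7.055 kΩ.
Voltage divider with the loaded lower leg: V_out = 21.1 × 7.055/(47.5 + 7.055) = 21.1 × 0.1293 = 2.729 mV.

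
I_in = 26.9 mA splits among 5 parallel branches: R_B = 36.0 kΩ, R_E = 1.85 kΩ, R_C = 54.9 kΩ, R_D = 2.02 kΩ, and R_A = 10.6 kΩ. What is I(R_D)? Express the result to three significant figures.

Total conductance ΣG = 1/36.0 + 1/1.85 + 1/54.9 + 1/2.02 + 1/10.6 = 1.176 (units of 1/kΩ).
Current divider: I(R_D) = I_in · G_k/ΣG = 26.9 × (0.4950/1.176) = 26.9 × 0.4210 = 11.32 mA.

I ≈ 11.3 mA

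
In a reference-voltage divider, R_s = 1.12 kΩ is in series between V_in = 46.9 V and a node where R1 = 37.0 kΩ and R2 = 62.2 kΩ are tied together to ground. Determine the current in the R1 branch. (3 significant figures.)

I ≈ 1.21 mA

Combine the parallel branches: R_p = (1/37.0 + 1/62.2)⁻¹ = 23.20 kΩ.
V_A = 46.9 × 23.20/24.32 = 44.74 V.
I(R1) = V_A / R1 = 44.74/37.0 = 1.209 mA.
(Equivalently: I_total = 1.928 mA, then current-divider fraction G_k/ΣG = 0.6270.)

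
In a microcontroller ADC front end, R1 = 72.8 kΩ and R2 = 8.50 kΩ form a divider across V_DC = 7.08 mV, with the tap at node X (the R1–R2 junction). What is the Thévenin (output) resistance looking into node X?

R_th ≈ 7.61 kΩ

Looking into X with the source shorted: R_th = R1·R2/(R1+R2) = 72.80 × 8.50/81.30 = 7.611 kΩ.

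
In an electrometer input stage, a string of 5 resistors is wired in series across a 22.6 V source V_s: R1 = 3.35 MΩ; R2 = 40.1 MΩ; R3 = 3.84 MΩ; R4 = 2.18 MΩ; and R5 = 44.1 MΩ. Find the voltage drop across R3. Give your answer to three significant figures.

Series total: ΣR = 3.35 + 40.1 + 3.84 + 2.18 + 44.1 = 93.57 MΩ.
Voltage divider: V = V_s · (3.840 / 93.57) = 22.6 × 0.04104 = 0.9275 V.

V ≈ 0.927 V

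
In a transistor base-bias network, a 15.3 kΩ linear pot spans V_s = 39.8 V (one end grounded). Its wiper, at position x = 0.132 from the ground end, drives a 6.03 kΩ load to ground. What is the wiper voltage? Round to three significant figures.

The pot divides into 13.28 kΩ above the wiper and 2.020 kΩ below.
Lower segment in parallel with the load: 2.020 ‖ 6.03 = 1.513 kΩ.
Loaded-divider output: V_out = 39.8 × 0.1023 = 4.070 V.
(Unloaded: V_out = x·V_s = 5.25 V.)

V_out ≈ 4.07 V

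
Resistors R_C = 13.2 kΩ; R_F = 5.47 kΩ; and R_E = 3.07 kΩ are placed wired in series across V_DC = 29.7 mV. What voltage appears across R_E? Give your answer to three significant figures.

V ≈ 4.19 mV

ΣR = 13.2 + 5.47 + 3.07 = 21.74 kΩ.
By the voltage-divider rule, V = 29.7 × 3.070/21.74 = 4.194 mV.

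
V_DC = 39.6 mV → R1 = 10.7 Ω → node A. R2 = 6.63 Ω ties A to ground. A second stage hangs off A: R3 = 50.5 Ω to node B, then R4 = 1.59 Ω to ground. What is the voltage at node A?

The second stage (R3 + R4 = 52.09 Ω) loads node A in parallel with R2.
Effective lower resistance at A: R2 ‖ 52.09 = 5.881 Ω.
So V_A = 39.6 × 0.3547 = 14.05 mV.

V_A ≈ 14.0 mV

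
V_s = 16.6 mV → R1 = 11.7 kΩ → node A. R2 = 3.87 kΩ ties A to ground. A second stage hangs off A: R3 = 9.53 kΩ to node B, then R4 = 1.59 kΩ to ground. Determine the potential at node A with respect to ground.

Looking into the second stage from A: R3 + R4 = 11.12 kΩ appears in parallel with R2.
Effective lower resistance at A: R2 ‖ 11.12 = 2.871 kΩ.
So V_A = 16.6 × 0.1970 = 3.271 mV.

V_A ≈ 3.27 mV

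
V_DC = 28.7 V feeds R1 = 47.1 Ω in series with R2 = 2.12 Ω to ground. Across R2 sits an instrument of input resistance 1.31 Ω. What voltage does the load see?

R2 ‖ R_L = (2.12 × 1.31)/(2.12 + 1.31) = 0.8097 Ω.
Now apply the divider: V_out = 28.7 × 0.01690 = 0.4850 V.
(Unloaded it would be 1.24 V; the load pulls it down.)

V_out ≈ 0.485 V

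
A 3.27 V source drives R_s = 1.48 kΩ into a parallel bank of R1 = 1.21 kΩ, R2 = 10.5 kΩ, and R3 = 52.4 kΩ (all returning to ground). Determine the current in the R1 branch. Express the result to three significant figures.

Combine the parallel branches: R_p = (1/1.21 + 1/10.5 + 1/52.4)⁻¹ = 1.063 kΩ.
V_A by voltage divider: V_A = 3.27 × 1.063/(1.48 + 1.063) = 1.367 V.
Branch current I = V_A/R1 = 1.367/1.21 = 1.130 mA.

I ≈ 1.13 mA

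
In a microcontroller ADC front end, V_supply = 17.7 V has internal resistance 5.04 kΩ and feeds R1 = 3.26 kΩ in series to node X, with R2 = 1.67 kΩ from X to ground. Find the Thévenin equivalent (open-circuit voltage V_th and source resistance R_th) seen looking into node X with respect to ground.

R1' = 5.04 + 3.26 = 8.300 kΩ (source resistance + R1).
With X open, the divider is unloaded: V_th = 17.7 × 1.67/9.970 = 2.965 V.
Zeroing V_supply shorts the top of R1' to ground, so R_th = R1' ‖ R2 = 1.390 kΩ.

V_th ≈ 2.96 V, R_th ≈ 1.39 kΩ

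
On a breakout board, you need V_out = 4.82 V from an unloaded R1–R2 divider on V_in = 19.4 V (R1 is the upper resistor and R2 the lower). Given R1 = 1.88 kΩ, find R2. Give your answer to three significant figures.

Required fraction k = V_out/V_in = 0.2485.
Rearranging, R2 = R1·k/(1−k) = 1.88 × 0.3306 = 0.6215 kΩ.

R2 ≈ 0.622 kΩ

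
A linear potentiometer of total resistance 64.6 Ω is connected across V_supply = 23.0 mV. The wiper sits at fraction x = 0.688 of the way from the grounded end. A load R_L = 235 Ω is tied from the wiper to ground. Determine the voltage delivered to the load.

V_out ≈ 14.9 mV

Split the track: R_lower = x·R_p = 44.44 Ω, R_upper = (1−x)·R_p = 20.16 Ω.
Lower segment in parallel with the load: 44.44 ‖ 235 = 37.38 Ω.
Loaded-divider output: V_out = 23.0 × 0.6497 = 14.94 mV.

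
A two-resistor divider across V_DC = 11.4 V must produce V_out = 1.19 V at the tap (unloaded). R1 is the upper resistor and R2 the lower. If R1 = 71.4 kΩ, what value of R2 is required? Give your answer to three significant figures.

R2 ≈ 8.32 kΩ

Required fraction k = V_out/V_DC = 0.1044.
R2 = R1 · 0.1044/(1 − 0.1044) = 8.322 kΩ.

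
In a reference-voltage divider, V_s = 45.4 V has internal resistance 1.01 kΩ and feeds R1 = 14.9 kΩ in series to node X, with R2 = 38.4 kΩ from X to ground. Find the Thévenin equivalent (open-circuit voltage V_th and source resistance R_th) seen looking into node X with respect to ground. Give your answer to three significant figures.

V_th ≈ 32.1 V, R_th ≈ 11.2 kΩ

R1' = 1.01 + 14.9 = 15.91 kΩ (source resistance + R1).
With X open, the divider is unloaded: V_th = 45.4 × 38.4/54.31 = 32.10 V.
With V_s suppressed (replaced by a short), R_th = R1' ‖ R2 = (15.91 × 38.4)/(15.91 + 38.4) = 11.25 kΩ.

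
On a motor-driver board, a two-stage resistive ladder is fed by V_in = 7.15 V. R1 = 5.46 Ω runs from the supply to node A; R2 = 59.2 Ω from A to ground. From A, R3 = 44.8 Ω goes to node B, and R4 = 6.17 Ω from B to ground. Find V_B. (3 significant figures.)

Looking into the second stage from A: R3 + R4 = 50.97 Ω appears in parallel with R2.
R2 ‖ (R3+R4) = 27.39 Ω.
So V_A = 7.15 × 0.8338 = 5.962 V.
Then the unloaded second divider: V_B = V_A × R4/(R3+R4) = 5.962 × 0.1211 = 0.7217 V.

V_B ≈ 0.722 V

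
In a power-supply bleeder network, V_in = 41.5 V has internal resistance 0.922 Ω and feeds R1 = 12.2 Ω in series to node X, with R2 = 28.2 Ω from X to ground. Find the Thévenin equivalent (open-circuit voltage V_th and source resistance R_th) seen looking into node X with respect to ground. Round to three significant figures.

R1' = 0.922 + 12.2 = 13.12 Ω (source resistance + R1).
V_th is the unloaded tap voltage: V_in · R2/(R1'+R2) = 41.5 × 0.6824 = 28.32 V.
With V_in suppressed (replaced by a short), R_th = R1' ‖ R2 = (13.12 × 28.2)/(13.12 + 28.2) = 8.955 Ω.

V_th ≈ 28.3 V, R_th ≈ 8.96 Ω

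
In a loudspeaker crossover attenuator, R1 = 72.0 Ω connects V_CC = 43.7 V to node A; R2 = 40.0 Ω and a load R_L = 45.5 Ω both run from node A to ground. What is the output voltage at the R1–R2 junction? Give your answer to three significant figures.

V_out ≈ 9.97 V

The load sits in parallel with R2, giving an effective lower resistance R2' = R2·R_L/(R2+R_L) = 21.29 Ω.
Voltage divider with the loaded lower leg: V_out = 43.7 × 21.29/(72.0 + 21.29) = 43.7 × 0.2282 = 9.972 V.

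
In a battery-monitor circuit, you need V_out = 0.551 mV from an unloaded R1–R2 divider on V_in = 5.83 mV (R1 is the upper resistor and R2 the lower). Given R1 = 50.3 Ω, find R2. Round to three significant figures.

R2 ≈ 5.25 Ω

V_out/V_in = R2/(R1+R2) = 0.09451.
So R2 = R1 · V_out/(V_in − V_out) = 50.3 × 0.551/(5.83 − 0.551) = 50.3 × 0.1044 = 5.250 Ω.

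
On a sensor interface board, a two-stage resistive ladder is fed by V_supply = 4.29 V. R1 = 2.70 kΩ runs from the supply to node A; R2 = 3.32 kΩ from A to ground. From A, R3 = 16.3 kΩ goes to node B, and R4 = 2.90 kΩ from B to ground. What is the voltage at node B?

The second stage (R3 + R4 = 19.20 kΩ) loads node A in parallel with R2.
R2 ‖ (R3+R4) = 2.831 kΩ.
So V_A = 4.29 × 0.5118 = 2.196 V.
Then the unloaded second divider: V_B = V_A × R4/(R3+R4) = 2.196 × 0.1510 = 0.3316 V.

V_B ≈ 0.332 V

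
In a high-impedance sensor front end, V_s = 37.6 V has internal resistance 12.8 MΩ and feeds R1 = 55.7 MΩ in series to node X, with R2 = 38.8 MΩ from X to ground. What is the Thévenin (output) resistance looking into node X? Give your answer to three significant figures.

R_th ≈ 24.8 MΩ

R1' = 12.8 + 55.7 = 68.50 MΩ (source resistance + R1).
Zeroing V_s shorts the top of R1' to ground, so R_th = R1' ‖ R2 = 24.77 MΩ.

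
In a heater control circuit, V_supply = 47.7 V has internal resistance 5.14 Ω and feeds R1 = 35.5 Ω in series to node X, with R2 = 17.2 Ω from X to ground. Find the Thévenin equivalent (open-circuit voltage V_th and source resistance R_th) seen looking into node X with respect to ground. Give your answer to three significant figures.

R1' = 5.14 + 35.5 = 40.64 Ω (source resistance + R1).
V_th is the unloaded tap voltage: V_supply · R2/(R1'+R2) = 47.7 × 0.2974 = 14.18 V.
Zeroing V_supply shorts the top of R1' to ground, so R_th = R1' ‖ R2 = 12.09 Ω.

V_th ≈ 14.2 V, R_th ≈ 12.1 Ω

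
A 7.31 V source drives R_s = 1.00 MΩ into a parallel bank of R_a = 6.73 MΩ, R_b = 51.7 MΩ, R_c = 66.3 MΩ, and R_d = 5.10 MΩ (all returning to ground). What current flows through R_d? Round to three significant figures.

Equivalent of the parallel group: R_p = 2.638 MΩ.
V_A by voltage divider: V_A = 7.31 × 2.638/(1.00 + 2.638) = 5.301 V.
Branch current I = V_A/R_d = 5.301/5.10 = 1.039 µA.

I ≈ 1.04 µA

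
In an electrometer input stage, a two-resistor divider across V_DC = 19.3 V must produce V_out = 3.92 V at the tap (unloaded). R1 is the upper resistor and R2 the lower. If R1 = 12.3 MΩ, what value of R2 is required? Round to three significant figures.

Required fraction k = V_out/V_DC = 0.2031.
Rearranging, R2 = R1·k/(1−k) = 12.3 × 0.2549 = 3.135 MΩ.

R2 ≈ 3.13 MΩ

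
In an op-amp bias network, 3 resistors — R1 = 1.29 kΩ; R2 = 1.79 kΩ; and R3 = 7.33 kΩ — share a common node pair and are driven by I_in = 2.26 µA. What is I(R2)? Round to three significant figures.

I ≈ 0.859 µA

Total conductance ΣG = 1/1.29 + 1/1.79 + 1/7.33 = 1.470 (units of 1/kΩ).
Current divider: I(R2) = I_in · G_k/ΣG = 2.26 × (0.5587/1.470) = 2.26 × 0.3800 = 0.8587 µA.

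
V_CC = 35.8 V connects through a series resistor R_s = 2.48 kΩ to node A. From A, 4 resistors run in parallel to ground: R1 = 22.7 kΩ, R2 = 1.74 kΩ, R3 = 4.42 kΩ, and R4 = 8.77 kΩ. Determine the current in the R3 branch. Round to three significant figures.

I ≈ 2.40 mA

Combine the parallel branches: R_p = (1/22.7 + 1/1.74 + 1/4.42 + 1/8.77)⁻¹ = 1.043 kΩ.
V_A = 35.8 × 1.043/3.523 = 10.60 V.
Branch current I = V_A/R3 = 10.60/4.42 = 2.397 mA.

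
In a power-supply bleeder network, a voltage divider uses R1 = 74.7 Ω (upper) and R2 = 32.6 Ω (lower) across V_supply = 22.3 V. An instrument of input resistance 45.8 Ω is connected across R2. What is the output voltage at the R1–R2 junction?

V_out ≈ 4.53 V

R2 ‖ R_L = (32.6 × 45.8)/(32.6 + 45.8) = 19.04 Ω.
Then V_out = V_supply · R2'/(R1 + R2') = 22.3 × 19.04/93.74 = 4.530 V.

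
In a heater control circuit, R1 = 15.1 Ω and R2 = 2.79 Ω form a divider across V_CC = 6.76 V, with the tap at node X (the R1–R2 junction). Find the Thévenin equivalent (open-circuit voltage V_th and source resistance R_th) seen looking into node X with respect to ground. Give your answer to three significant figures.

V_th ≈ 1.05 V, R_th ≈ 2.35 Ω

With X open, the divider is unloaded: V_th = 6.76 × 2.79/17.89 = 1.054 V.
With V_CC suppressed (replaced by a short), R_th = R1 ‖ R2 = (15.10 × 2.79)/(15.10 + 2.79) = 2.355 Ω.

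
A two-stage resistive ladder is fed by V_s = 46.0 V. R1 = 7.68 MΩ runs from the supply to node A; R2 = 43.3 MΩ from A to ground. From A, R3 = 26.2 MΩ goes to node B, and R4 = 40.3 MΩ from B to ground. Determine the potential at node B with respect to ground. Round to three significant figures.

The second stage (R3 + R4 = 66.50 MΩ) loads node A in parallel with R2.
Effective lower resistance at A: R2 ‖ 66.50 = 26.22 MΩ.
So V_A = 46.0 × 0.7735 = 35.58 V.
V_B = V_A × 0.6060 = 21.56 V.

V_B ≈ 21.6 V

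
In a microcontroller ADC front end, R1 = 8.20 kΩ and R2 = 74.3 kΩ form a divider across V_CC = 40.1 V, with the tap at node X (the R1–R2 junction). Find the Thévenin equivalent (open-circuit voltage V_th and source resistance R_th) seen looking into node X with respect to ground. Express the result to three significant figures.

V_th is the unloaded tap voltage: V_CC · R2/(R1+R2) = 40.1 × 0.9006 = 36.11 V.
Looking into X with the source shorted: R_th = R1·R2/(R1+R2) = 8.200 × 74.3/82.50 = 7.385 kΩ.

V_th ≈ 36.1 V, R_th ≈ 7.38 kΩ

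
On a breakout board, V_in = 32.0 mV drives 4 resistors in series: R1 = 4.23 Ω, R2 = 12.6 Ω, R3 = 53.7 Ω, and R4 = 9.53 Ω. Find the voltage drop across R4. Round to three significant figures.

V ≈ 3.81 mV

Series total: ΣR = 4.23 + 12.6 + 53.7 + 9.53 = 80.06 Ω.
By the voltage-divider rule, V = 32.0 × 9.530/80.06 = 3.809 mV.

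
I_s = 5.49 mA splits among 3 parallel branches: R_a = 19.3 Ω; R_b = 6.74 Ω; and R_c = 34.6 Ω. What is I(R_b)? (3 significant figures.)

Total conductance ΣG = 1/19.3 + 1/6.74 + 1/34.6 = 0.2291 (units of 1/Ω).
R_b takes the fraction G_k/ΣG = 0.1484/0.2291 = 0.6477, so I = 5.49 × 0.6477 = 3.556 mA.

I ≈ 3.56 mA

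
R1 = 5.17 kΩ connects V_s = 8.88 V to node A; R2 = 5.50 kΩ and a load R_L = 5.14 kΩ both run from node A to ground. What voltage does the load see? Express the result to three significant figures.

First combine the lower leg with the load: R2 ‖ R_L = 2.657 kΩ.
Voltage divider with the loaded lower leg: V_out = 8.88 × 2.657/(5.17 + 2.657) = 8.88 × 0.3395 = 3.014 V.

V_out ≈ 3.01 V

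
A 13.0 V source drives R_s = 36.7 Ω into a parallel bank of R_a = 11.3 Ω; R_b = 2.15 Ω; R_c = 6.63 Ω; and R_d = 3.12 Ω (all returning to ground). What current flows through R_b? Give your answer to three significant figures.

I ≈ 0.157 A

Equivalent of the parallel group: R_p = 0.9757 Ω.
V_A by voltage divider: V_A = 13.0 × 0.9757/(36.7 + 0.9757) = 0.3366 V.
I(R_b) = V_A / R_b = 0.3366/2.15 = 0.1566 A.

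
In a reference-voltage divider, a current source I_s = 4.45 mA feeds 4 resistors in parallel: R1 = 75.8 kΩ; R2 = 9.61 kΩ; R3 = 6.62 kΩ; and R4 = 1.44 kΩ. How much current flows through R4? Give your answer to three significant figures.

I ≈ 3.21 mA

Conductances: ΣG = 1/75.8 + 1/9.61 + 1/6.62 + 1/1.44 = 0.9628 (1/kΩ).
Current divider: I(R4) = I_s · G_k/ΣG = 4.45 × (0.6944/0.9628) = 4.45 × 0.7213 = 3.210 mA.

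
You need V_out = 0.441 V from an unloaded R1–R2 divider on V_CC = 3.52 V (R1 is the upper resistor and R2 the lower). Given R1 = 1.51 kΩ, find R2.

The divider ratio is R2/(R1+R2) = 0.441/3.52 = 0.1253.
Rearranging, R2 = R1·k/(1−k) = 1.51 × 0.1432 = 0.2163 kΩ.

R2 ≈ 0.216 kΩ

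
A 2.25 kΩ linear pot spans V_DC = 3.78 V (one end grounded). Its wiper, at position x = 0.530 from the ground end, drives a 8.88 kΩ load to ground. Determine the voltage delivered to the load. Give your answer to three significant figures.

V_out ≈ 1.88 V

Lower segment x·R_p = 1.193 kΩ; upper segment (1−x)·R_p = 1.057 kΩ.
Lower segment in parallel with the load: 1.193 ‖ 8.88 = 1.051 kΩ.
V_out = 3.78 × 1.051/(1.057 + 1.051) = 1.884 V.
(Unloaded: V_out = x·V_DC = 2.00 V.)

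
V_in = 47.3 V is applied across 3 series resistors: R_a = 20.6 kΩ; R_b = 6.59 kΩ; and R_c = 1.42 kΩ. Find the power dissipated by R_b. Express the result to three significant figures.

P ≈ 18.0 mW

The common current is I = 47.3/28.61 = 1.653 mA.
V(R_b) = I·R = 10.90 V; P = V·I = 10.90 × 1.653 = 18.01 mW.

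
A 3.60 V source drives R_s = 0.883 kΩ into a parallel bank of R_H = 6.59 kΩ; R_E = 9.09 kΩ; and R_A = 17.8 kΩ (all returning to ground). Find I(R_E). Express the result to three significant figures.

I ≈ 0.309 mA

Equivalent of the parallel group: R_p = 3.145 kΩ.
V_A by voltage divider: V_A = 3.60 × 3.145/(0.883 + 3.145) = 2.811 V.
Branch current I = V_A/R_E = 2.811/9.09 = 0.3092 mA.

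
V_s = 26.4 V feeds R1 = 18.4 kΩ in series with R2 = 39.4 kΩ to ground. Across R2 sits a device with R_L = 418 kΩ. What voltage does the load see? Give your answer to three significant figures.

R2 ‖ R_L = (39.4 × 418)/(39.4 + 418) = 36.01 kΩ.
Then V_out = V_s · R2'/(R1 + R2') = 26.4 × 36.01/54.41 = 17.47 V.

V_out ≈ 17.5 V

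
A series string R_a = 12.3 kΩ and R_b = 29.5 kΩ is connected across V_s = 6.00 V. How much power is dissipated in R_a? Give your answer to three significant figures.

The common current is I = 6.00/41.80 = 0.1435 mA.
P(R_a) = I²·R_a = (0.1435)² × 12.3 = 0.2534 mW.

P ≈ 0.253 mW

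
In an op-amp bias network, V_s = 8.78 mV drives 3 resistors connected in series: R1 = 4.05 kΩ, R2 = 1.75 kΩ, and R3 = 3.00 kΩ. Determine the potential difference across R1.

V ≈ 4.04 mV

Series total: ΣR = 4.05 + 1.75 + 3.00 = 8.800 kΩ.
V = V_s · R/ΣR = 8.78 × 0.4602 = 4.041 mV.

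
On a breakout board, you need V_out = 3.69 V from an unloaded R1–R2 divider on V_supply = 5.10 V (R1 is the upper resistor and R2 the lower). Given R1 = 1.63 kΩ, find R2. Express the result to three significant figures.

V_out/V_supply = R2/(R1+R2) = 0.7235.
Rearranging, R2 = R1·k/(1−k) = 1.63 × 2.617 = 4.266 kΩ.

R2 ≈ 4.27 kΩ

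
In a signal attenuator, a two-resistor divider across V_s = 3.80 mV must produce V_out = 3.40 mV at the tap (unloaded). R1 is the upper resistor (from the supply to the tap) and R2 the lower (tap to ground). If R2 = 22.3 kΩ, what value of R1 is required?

V_out/V_s = R2/(R1+R2) = 0.8947.
So R1 = R2 · (V_s/V_out − 1) = 22.3 × (3.80/3.40 − 1) = 22.3 × 0.1176 = 2.624 kΩ.

R1 ≈ 2.62 kΩ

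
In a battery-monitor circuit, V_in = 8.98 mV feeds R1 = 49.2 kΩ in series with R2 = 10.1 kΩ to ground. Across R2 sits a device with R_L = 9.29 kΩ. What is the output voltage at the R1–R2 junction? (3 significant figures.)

First combine the lower leg with the load: R2 ‖ R_L = 4.839 kΩ.
Then V_out = V_in · R2'/(R1 + R2') = 8.98 × 4.839/54.04 = 0.8041 mV.
(Unloaded it would be 1.53 mV; the load pulls it down.)

V_out ≈ 0.804 mV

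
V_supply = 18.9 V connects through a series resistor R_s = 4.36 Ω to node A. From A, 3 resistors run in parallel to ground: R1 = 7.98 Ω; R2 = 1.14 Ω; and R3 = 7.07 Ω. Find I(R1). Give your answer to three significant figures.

I ≈ 0.396 A

Equivalent of the parallel group: R_p = 0.8742 Ω.
Node voltage V_A = V_supply · R_p/(R_s + R_p) = 18.9 × 0.1670 = 3.157 V.
Branch current I = V_A/R1 = 3.157/7.98 = 0.3956 A.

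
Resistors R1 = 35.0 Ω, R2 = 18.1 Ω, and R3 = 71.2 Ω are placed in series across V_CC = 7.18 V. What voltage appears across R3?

V ≈ 4.11 V

Total series resistance ΣR = 35.0 + 18.1 + 71.2 = 124.3 Ω.
Voltage divider: V = V_CC · (71.20 / 124.3) = 7.18 × 0.5728 = 4.113 V.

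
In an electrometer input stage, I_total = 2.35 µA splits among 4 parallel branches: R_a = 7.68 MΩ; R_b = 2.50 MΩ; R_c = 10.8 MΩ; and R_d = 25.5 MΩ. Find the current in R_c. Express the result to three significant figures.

I ≈ 0.329 µA

Total conductance ΣG = 1/7.68 + 1/2.50 + 1/10.8 + 1/25.5 = 0.6620 (units of 1/MΩ).
R_c takes the fraction G_k/ΣG = 0.09259/0.6620 = 0.1399, so I = 2.35 × 0.1399 = 0.3287 µA.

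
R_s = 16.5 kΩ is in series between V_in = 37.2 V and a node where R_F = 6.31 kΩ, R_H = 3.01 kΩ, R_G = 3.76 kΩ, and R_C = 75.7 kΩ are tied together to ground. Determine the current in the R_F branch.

I ≈ 0.430 mA

Equivalent of the parallel group: R_p = 1.299 kΩ.
V_A = 37.2 × 1.299/17.80 = 2.715 V.
Branch current I = V_A/R_F = 2.715/6.31 = 0.4302 mA.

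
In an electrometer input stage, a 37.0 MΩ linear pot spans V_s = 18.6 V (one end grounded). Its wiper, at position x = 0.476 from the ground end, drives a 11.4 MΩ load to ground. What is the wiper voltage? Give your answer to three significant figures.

V_out ≈ 4.89 V

Lower segment x·R_p = 17.61 MΩ; upper segment (1−x)·R_p = 19.39 MΩ.
Lower segment in parallel with the load: 17.61 ‖ 11.4 = 6.920 MΩ.
Loaded-divider output: V_out = 18.6 × 0.2631 = 4.893 V.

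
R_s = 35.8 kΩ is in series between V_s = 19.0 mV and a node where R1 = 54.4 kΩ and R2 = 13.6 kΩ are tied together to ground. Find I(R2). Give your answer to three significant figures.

Equivalent of the parallel group: R_p = 10.88 kΩ.
Node voltage V_A = V_s · R_p/(R_s + R_p) = 19.0 × 0.2331 = 4.428 mV.
Branch current I = V_A/R2 = 4.428/13.6 = 0.3256 µA.

I ≈ 0.326 µA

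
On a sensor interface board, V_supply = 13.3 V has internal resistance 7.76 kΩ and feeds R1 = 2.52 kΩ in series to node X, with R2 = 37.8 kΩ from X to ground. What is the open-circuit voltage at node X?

V_th ≈ 10.5 V

R1' = 7.76 + 2.52 = 10.28 kΩ (source resistance + R1).
V_th is the unloaded tap voltage: V_supply · R2/(R1'+R2) = 13.3 × 0.7862 = 10.46 V.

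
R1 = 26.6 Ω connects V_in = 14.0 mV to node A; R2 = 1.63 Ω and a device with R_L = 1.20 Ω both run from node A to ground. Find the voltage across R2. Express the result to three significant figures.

First combine the lower leg with the load: R2 ‖ R_L = 0.6912 Ω.
Voltage divider with the loaded lower leg: V_out = 14.0 × 0.6912/(26.6 + 0.6912) = 14.0 × 0.02533 = 0.3546 mV.

V_out ≈ 0.355 mV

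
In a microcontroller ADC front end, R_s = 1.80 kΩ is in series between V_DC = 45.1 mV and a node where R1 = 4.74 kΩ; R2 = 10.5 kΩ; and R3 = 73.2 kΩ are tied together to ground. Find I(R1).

I ≈ 6.04 µA

Combine the parallel branches: R_p = (1/4.74 + 1/10.5 + 1/73.2)⁻¹ = 3.126 kΩ.
V_A = 45.1 × 3.126/4.926 = 28.62 mV.
I(R1) = V_A / R1 = 28.62/4.74 = 6.038 µA.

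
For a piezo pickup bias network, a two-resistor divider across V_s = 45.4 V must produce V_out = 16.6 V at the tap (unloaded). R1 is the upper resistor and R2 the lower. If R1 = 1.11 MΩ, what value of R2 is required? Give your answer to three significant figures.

R2 ≈ 0.640 MΩ

Required fraction k = V_out/V_s = 0.3656.
Rearranging, R2 = R1·k/(1−k) = 1.11 × 0.5764 = 0.6398 MΩ.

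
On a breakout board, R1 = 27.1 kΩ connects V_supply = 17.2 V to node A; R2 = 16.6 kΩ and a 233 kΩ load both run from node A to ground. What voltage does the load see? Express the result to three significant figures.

R2 ‖ R_L = (16.6 × 233)/(16.6 + 233) = 15.50 kΩ.
Voltage divider with the loaded lower leg: V_out = 17.2 × 15.50/(27.1 + 15.50) = 17.2 × 0.3638 = 6.257 V.

V_out ≈ 6.26 V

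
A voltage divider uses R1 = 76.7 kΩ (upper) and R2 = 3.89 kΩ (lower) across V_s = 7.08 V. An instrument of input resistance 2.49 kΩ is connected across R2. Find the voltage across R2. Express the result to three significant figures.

V_out ≈ 0.137 V

R2 ‖ R_L = (3.89 × 2.49)/(3.89 + 2.49) = 1.518 kΩ.
Now apply the divider: V_out = 7.08 × 0.01941 = 0.1374 V.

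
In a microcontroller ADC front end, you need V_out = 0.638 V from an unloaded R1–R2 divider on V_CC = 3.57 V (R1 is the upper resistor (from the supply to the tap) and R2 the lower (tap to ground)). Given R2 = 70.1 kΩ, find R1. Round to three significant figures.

Required fraction k = V_out/V_CC = 0.1787.
So R1 = R2 · (V_CC/V_out − 1) = 70.1 × (3.57/0.638 − 1) = 70.1 × 4.596 = 322.2 kΩ.

R1 ≈ 322 kΩ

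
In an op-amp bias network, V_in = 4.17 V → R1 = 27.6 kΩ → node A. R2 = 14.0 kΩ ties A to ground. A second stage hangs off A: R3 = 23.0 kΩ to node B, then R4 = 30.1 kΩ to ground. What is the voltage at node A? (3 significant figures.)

V_A ≈ 1.19 V

Node A sees R2 in parallel with the series input of stage 2, R3 + R4 = 53.10 kΩ.
Effective lower resistance at A: R2 ‖ 53.10 = 11.08 kΩ.
V_A = 4.17 × 11.08/(27.6 + 11.08) = 1.194 V.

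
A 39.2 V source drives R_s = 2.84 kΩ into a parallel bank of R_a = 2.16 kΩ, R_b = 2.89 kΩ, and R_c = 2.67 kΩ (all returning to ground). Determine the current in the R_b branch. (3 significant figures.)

I ≈ 3.11 mA

Parallel bank: R_p = 1/(1/2.16 + 1/2.89 + 1/2.67) = 0.8449 kΩ.
V_A = 39.2 × 0.8449/3.685 = 8.988 V.
Branch current I = V_A/R_b = 8.988/2.89 = 3.110 mA.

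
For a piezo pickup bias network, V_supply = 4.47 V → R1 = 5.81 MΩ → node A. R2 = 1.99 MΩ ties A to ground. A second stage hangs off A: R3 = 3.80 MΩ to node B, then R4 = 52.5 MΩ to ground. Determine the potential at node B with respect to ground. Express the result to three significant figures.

The second stage (R3 + R4 = 56.30 MΩ) loads node A in parallel with R2.
Effective lower resistance at A: R2 ‖ 56.30 = 1.922 MΩ.
First divider: V_A = V_supply · 1.922/(5.81 + 1.922) = 1.111 V.
V_B = V_A × 0.9325 = 1.036 V.

V_B ≈ 1.04 V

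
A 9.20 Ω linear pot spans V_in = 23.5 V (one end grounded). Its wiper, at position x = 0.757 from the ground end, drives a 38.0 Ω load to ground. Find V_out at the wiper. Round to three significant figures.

V_out ≈ 17.0 V

Split the track: R_lower = x·R_p = 6.964 Ω, R_upper = (1−x)·R_p = 2.236 Ω.
R_L loads the lower segment: effective lower R = 5.886 Ω.
Then V_out = V_in · 5.886/(2.236 + 5.886) = 17.03 V.
(Unloaded: V_out = x·V_in = 17.8 V.)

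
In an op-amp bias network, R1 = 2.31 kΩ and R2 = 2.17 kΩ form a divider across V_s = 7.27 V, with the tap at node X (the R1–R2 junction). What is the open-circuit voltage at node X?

V_th ≈ 3.52 V

V_th is the unloaded tap voltage: V_s · R2/(R1+R2) = 7.27 × 0.4844 = 3.521 V.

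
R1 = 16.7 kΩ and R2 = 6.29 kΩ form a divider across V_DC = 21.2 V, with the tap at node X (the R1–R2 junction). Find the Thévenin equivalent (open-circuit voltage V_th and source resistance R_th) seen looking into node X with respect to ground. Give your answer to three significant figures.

Open-circuit (no load on X): V_th = V_DC · R2/(R1 + R2) = 21.2 × 6.29/(16.70 + 6.29) = 5.800 V.
With V_DC suppressed (replaced by a short), R_th = R1 ‖ R2 = (16.70 × 6.29)/(16.70 + 6.29) = 4.569 kΩ.

V_th ≈ 5.80 V, R_th ≈ 4.57 kΩ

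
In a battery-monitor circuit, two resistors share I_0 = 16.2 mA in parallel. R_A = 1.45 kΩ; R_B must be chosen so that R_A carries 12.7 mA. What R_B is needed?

In a two-way split, I_A/I_0 = R_B/(R_A + R_B).
12.7/16.2 = R_B/(R_A + R_B) → R_B = R_A · (0.7840)/(1 − 0.7840) = 1.45 × 3.629 = 5.261 kΩ.

R_B ≈ 5.26 kΩ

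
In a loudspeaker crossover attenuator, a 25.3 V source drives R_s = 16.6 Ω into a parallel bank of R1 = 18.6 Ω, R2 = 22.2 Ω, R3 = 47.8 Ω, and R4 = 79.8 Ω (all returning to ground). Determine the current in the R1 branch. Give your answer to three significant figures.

Equivalent of the parallel group: R_p = 7.561 Ω.
V_A = 25.3 × 7.561/24.16 = 7.917 V.
I(R1) = V_A / R1 = 7.917/18.6 = 0.4257 A.
(Check via current divider: I_total = 1.047 A; share G_k/ΣG = 0.4065 → same result.)

I ≈ 0.426 A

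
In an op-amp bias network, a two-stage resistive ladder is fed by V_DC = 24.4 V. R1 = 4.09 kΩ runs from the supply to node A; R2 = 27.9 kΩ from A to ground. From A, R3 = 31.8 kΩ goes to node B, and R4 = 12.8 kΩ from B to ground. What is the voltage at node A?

Looking into the second stage from A: R3 + R4 = 44.60 kΩ appears in parallel with R2.
Effective lower resistance at A: R2 ‖ 44.60 = 17.16 kΩ.
V_A = 24.4 × 17.16/(4.09 + 17.16) = 19.70 V.

V_A ≈ 19.7 V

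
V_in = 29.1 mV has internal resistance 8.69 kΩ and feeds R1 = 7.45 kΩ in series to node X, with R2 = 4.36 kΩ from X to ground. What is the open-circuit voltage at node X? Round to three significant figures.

R1' = 8.69 + 7.45 = 16.14 kΩ (source resistance + R1).
V_th is the unloaded tap voltage: V_in · R2/(R1'+R2) = 29.1 × 0.2127 = 6.189 mV.

V_th ≈ 6.19 mV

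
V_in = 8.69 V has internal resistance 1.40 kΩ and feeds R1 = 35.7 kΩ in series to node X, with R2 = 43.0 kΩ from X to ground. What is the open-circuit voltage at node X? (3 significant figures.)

R1' = 1.40 + 35.7 = 37.10 kΩ (source resistance + R1).
With X open, the divider is unloaded: V_th = 8.69 × 43.0/80.10 = 4.665 V.

V_th ≈ 4.67 V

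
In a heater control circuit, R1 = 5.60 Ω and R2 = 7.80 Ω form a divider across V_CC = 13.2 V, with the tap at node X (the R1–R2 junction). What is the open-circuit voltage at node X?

V_th is the unloaded tap voltage: V_CC · R2/(R1+R2) = 13.2 × 0.5821 = 7.684 V.

V_th ≈ 7.68 V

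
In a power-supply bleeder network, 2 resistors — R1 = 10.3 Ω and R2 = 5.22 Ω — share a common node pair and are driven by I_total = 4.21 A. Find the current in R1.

I ≈ 1.42 A

With just two branches, the current splits inversely with resistance.
I(R1) = 4.21 × 5.22/(10.3 + 5.22) = 4.21 × 0.3363 = 1.416 A.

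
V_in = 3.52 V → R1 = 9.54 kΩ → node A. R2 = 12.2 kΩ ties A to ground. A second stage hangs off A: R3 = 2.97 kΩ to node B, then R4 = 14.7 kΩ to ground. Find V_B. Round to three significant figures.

Node A sees R2 in parallel with the series input of stage 2, R3 + R4 = 17.67 kΩ.
R2 ‖ (R3+R4) = 7.217 kΩ.
V_A = 3.52 × 7.217/(9.54 + 7.217) = 1.516 V.
Stage 2 is unloaded, so V_B = V_A · R4/(R3+R4) = 1.516 × 14.7/17.67 = 1.261 V.

V_B ≈ 1.26 V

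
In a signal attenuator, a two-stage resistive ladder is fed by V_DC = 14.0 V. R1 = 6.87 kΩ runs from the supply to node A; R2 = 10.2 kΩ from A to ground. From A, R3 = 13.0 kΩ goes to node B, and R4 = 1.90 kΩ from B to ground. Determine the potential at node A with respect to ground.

V_A ≈ 6.56 V

The second stage (R3 + R4 = 14.90 kΩ) loads node A in parallel with R2.
R2 ‖ (R3+R4) = 6.055 kΩ.
V_A = 14.0 × 6.055/(6.87 + 6.055) = 6.559 V.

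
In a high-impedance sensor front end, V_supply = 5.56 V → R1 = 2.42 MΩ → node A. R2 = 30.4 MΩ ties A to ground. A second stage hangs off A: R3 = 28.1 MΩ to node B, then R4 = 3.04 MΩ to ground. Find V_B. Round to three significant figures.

V_B ≈ 0.469 V

The second stage (R3 + R4 = 31.14 MΩ) loads node A in parallel with R2.
Effective lower resistance at A: R2 ‖ 31.14 = 15.38 MΩ.
First divider: V_A = V_supply · 15.38/(2.42 + 15.38) = 4.804 V.
V_B = V_A × 0.09762 = 0.4690 V.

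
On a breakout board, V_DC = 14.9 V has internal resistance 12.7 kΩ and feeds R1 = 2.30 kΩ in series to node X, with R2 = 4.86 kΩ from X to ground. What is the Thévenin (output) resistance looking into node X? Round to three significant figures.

R_th ≈ 3.67 kΩ

R1' = 12.7 + 2.30 = 15.00 kΩ (source resistance + R1).
With V_DC suppressed (replaced by a short), R_th = R1' ‖ R2 = (15.00 × 4.86)/(15.00 + 4.86) = 3.671 kΩ.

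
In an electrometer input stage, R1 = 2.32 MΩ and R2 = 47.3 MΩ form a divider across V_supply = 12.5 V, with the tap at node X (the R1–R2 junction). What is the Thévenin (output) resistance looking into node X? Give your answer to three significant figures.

Zeroing V_supply shorts the top of R1 to ground, so R_th = R1 ‖ R2 = 2.212 MΩ.

R_th ≈ 2.21 MΩ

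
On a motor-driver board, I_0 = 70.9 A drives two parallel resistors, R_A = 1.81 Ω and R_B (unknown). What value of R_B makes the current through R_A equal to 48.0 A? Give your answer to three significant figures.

Two-branch current divider: I_A = I_0 · R_B/(R_A + R_B).
48.0/70.9 = R_B/(R_A + R_B) → R_B = R_A · (0.6770)/(1 − 0.6770) = 1.81 × 2.096 = 3.794 Ω.

R_B ≈ 3.79 Ω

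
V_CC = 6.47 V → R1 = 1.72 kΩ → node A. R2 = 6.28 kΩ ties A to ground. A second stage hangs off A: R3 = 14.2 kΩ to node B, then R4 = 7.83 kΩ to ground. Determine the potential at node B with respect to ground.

Looking into the second stage from A: R3 + R4 = 22.03 kΩ appears in parallel with R2.
R2 ‖ (R3+R4) = 4.887 kΩ.
First divider: V_A = V_CC · 4.887/(1.72 + 4.887) = 4.786 V.
V_B = V_A × 0.3554 = 1.701 V.

V_B ≈ 1.70 V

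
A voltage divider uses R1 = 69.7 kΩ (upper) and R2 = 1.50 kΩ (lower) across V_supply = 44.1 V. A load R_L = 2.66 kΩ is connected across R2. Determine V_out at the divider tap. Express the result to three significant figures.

V_out ≈ 0.599 V

The load sits in parallel with R2, giving an effective lower resistance R2' = R2·R_L/(R2+R_L) = 0.9591 kΩ.
Now apply the divider: V_out = 44.1 × 0.01357 = 0.5986 V.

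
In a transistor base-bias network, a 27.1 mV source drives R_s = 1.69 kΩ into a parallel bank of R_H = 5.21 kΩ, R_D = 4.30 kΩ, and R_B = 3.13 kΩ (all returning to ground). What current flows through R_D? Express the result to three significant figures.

Combine the parallel branches: R_p = (1/5.21 + 1/4.30 + 1/3.13)⁻¹ = 1.344 kΩ.
V_A = 27.1 × 1.344/3.034 = 12.01 mV.
Branch current I = V_A/R_D = 12.01/4.30 = 2.792 µA.

I ≈ 2.79 µA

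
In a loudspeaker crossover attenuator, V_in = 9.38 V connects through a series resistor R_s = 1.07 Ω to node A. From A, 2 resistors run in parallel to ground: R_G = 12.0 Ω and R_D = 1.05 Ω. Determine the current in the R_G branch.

I ≈ 0.371 A

Combine the parallel branches: R_p = (1/12.0 + 1/1.05)⁻¹ = 0.9655 Ω.
V_A = 9.38 × 0.9655/2.036 = 4.449 V.
Branch current I = V_A/R_G = 4.449/12.0 = 0.3708 A.
(Equivalently: I_total = 4.608 A, then current-divider fraction G_k/ΣG = 0.08046.)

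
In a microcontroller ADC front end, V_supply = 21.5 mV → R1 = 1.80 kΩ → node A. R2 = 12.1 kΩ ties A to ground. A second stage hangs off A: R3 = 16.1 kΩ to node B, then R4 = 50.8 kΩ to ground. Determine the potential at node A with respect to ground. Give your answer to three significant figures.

Node A sees R2 in parallel with the series input of stage 2, R3 + R4 = 66.90 kΩ.
R2 ‖ (R3+R4) = 10.25 kΩ.
First divider: V_A = V_supply · 10.25/(1.80 + 10.25) = 18.29 mV.

V_A ≈ 18.3 mV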